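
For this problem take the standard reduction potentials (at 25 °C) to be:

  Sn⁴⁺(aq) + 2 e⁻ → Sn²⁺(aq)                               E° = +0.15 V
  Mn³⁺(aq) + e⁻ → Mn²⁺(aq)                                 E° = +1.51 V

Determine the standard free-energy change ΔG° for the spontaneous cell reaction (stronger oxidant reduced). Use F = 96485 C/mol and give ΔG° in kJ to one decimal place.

Mn³⁺/Mn²⁺ (E° = +1.51 V) is the cathode; Sn⁴⁺/Sn²⁺ (E° = +0.15 V) is the anode, so E°cell = +1.36 V.
Balancing electrons gives n = 2 (lcm of 1 and 2).
ΔG° = −nFE° = −(2)(96485)(+1.36) = -262,439 J = -262.4 kJ.

-262.4 kJ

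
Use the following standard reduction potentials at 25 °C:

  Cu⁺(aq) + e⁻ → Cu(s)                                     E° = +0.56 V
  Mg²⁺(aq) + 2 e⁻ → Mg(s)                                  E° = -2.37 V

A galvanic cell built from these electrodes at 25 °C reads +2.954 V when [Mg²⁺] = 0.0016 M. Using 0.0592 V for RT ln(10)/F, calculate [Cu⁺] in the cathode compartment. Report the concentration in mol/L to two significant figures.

Cu⁺/Cu is the cathode, Mg²⁺/Mg the anode: E°cell = +2.93 V, n = 2.
Overall reaction: 2 Cu⁺(aq) + Mg(s) → 2 Cu(s) + Mg²⁺(aq); Q = [Mg²⁺]^1/[Cu⁺]^2.
From E = E° − (0.0592/n) log Q: log Q = (E° − E)·n/0.0592 = (+2.93 − (+2.954))·2/0.0592 = -0.8108.
So 2·log[Cu⁺] = 1·log(0.0016) − log Q = -2.7959 − (-0.8108) = -1.9851; log[Cu⁺] = -1.9851 / 2 = -0.9926; [Cu⁺] = 10^(-0.9926) ≈ 0.10 M.

0.10 M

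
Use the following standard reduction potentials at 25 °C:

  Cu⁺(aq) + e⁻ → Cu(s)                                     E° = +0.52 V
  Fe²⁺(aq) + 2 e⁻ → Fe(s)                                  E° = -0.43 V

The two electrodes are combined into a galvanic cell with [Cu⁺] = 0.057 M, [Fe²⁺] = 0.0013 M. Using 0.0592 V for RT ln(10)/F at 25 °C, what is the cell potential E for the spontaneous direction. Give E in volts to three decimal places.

+0.962 V

Cu⁺/Cu is the cathode (higher E°), Fe²⁺/Fe the anode: E°cell = +0.52 − (-0.43) = +0.95 V, n = 2.
Overall: 2 Cu⁺(aq) + Fe(s) → 2 Cu(s) + Fe²⁺(aq)
Q = [Fe²⁺] / ([Cu⁺]^2); log Q = -0.398.
E = E° − (0.0592/n) log Q = +0.95 − (0.0592/2)(-0.398) = +0.962 V.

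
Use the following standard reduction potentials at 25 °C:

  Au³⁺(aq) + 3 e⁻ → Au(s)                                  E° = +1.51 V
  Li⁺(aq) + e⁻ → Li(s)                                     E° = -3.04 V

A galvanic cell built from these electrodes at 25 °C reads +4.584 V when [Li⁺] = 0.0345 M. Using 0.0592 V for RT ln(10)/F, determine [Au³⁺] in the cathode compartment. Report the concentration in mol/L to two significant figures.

0.0022 M

Au³⁺/Au is the cathode, Li⁺/Li the anode: E°cell = +4.55 V, n = 3.
Overall reaction: Au³⁺(aq) + 3 Li(s) → Au(s) + 3 Li⁺(aq); Q = [Li⁺]^3/[Au³⁺]^1.
From E = E° − (0.0592/n) log Q: log Q = (E° − E)·n/0.0592 = (+4.55 − (+4.584))·3/0.0592 = -1.7230.
So 1·log[Au³⁺] = 3·log(0.0345) − log Q = -4.3865 − (-1.7230) = -2.6635; [Au³⁺] = 10^(-2.6635) ≈ 0.0022 M.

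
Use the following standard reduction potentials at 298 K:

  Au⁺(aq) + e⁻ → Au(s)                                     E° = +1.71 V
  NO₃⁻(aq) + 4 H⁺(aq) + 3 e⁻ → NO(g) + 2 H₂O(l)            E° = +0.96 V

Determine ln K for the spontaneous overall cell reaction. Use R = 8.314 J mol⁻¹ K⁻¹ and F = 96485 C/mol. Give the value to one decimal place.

87.6

Cathode: Au⁺/Au; anode: NO₃⁻/NO. E°cell = (+1.71) − (+0.96) = +0.75 V, with n = 3.
ΔG° = −nFE° = −RT ln K, so ln K = nFE°/(RT) = (3)(96485)(+0.75) / ((8.314)(298)) = 87.623.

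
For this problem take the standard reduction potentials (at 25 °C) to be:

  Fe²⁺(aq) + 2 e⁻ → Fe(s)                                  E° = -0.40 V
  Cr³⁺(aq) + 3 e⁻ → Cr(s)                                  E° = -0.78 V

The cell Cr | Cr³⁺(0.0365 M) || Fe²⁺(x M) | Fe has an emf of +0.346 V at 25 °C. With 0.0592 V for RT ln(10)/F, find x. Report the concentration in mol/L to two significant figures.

0.0078 M

Fe²⁺/Fe is the cathode, Cr³⁺/Cr the anode: E°cell = +0.38 V, n = 6.
Overall reaction: 3 Fe²⁺(aq) + 2 Cr(s) → 3 Fe(s) + 2 Cr³⁺(aq); Q = [Cr³⁺]^2/[Fe²⁺]^3.
From E = E° − (0.0592/n) log Q: log Q = (E° − E)·n/0.0592 = (+0.38 − (+0.346))·6/0.0592 = 3.4459.
So 3·log[Fe²⁺] = 2·log(0.0365) − log Q = -2.8754 − (3.4459) = -6.3213; log[Fe²⁺] = -6.3213 / 3 = -2.1071; [Fe²⁺] = 10^(-2.1071) ≈ 0.0078 M.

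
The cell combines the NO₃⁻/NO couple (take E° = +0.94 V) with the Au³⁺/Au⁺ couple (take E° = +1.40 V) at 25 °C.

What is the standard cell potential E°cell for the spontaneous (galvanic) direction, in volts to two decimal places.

+0.46 V

The Au³⁺/Au⁺ couple has the higher reduction potential, so it is the cathode; NO₃⁻/NO is oxidised at the anode.
E°cell = E°(cathode) − E°(anode) = (+1.40) − (+0.94) = +0.46 V.
Since E°cell > 0, the reaction is spontaneous under standard conditions.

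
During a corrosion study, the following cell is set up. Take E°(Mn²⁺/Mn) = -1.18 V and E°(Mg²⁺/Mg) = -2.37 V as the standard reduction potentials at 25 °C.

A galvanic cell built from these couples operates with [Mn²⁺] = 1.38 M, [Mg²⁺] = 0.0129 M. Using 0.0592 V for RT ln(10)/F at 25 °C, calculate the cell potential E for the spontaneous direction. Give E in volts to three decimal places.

Mn²⁺/Mn is the cathode (higher E°), Mg²⁺/Mg the anode: E°cell = -1.18 − (-2.37) = +1.19 V, n = 2.
Overall: Mn²⁺(aq) + Mg(s) → Mn(s) + Mg²⁺(aq)
Q = [Mg²⁺] / ([Mn²⁺]); log Q = -2.029.
E = E° − (0.0592/n) log Q = +1.19 − (0.0592/2)(-2.029) = +1.250 V.

+1.250 V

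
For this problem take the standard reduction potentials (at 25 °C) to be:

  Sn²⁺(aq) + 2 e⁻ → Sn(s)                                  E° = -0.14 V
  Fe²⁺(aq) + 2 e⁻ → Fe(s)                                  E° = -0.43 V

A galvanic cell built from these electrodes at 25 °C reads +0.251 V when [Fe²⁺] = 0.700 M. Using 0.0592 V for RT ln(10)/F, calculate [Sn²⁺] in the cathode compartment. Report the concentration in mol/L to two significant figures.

Sn²⁺/Sn is the cathode, Fe²⁺/Fe the anode: E°cell = +0.29 V, n = 2.
Overall reaction: Sn²⁺(aq) + Fe(s) → Sn(s) + Fe²⁺(aq); Q = [Fe²⁺]^1/[Sn²⁺]^1.
From E = E° − (0.0592/n) log Q: log Q = (E° − E)·n/0.0592 = (+0.29 − (+0.251))·2/0.0592 = 1.3176.
So 1·log[Sn²⁺] = 1·log(0.7) − log Q = -0.1549 − (1.3176) = -1.4725; [Sn²⁺] = 10^(-1.4725) ≈ 0.034 M.

0.034 M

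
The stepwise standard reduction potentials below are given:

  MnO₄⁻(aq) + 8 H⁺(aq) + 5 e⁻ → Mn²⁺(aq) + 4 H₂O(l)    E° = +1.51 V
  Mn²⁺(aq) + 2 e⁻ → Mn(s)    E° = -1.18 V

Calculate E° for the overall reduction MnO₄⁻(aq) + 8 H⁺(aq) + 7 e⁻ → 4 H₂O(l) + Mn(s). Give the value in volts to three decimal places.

Since ΔG° = −nFE° is additive over sequential reductions, n₃E°₃ = n₁E°₁ + n₂E°₂.
E°₃ = (5×+1.51 + 2×-1.18) / 7 = (+5.190) / 7 = +0.741 V.

+0.741 V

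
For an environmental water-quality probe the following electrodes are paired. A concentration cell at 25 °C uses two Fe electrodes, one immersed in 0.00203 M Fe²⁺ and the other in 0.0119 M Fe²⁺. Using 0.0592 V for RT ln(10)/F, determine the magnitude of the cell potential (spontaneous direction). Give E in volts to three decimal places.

For a concentration cell E°cell = 0. The 0.0119 M side is the cathode (reduction is favoured where [Fe²⁺] is higher).
With n = 2, E = −(0.0592/2) log([Fe²⁺]ₐₙ/[Fe²⁺]꜀ₐₜ) = −(0.0592/2) log(0.00203/0.0119) = −(0.0592/2)(-0.768) = +0.023 V.

+0.023 V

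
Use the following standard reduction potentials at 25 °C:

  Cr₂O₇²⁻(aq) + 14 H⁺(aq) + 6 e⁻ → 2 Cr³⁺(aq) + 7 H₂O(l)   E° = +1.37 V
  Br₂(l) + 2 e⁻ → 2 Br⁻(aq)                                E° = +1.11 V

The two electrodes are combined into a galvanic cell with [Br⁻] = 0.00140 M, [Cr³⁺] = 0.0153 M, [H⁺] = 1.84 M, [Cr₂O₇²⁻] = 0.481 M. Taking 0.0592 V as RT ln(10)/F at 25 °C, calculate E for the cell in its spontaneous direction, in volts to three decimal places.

Cr₂O₇²⁻/Cr³⁺ is the cathode (higher E°), Br₂/Br⁻ the anode: E°cell = +1.37 − (+1.11) = +0.26 V, n = 6.
Overall: Cr₂O₇²⁻(aq) + 14 H⁺(aq) + 6 Br⁻(aq) → 2 Cr³⁺(aq) + 7 H₂O(l) + 3 Br₂(l)
Q = [Cr³⁺]^2 / ([Cr₂O₇²⁻]·[H⁺]^14·[Br⁻]^6); log Q = 10.103.
E = E° − (0.0592/n) log Q = +0.26 − (0.0592/6)(10.103) = +0.160 V.

+0.160 V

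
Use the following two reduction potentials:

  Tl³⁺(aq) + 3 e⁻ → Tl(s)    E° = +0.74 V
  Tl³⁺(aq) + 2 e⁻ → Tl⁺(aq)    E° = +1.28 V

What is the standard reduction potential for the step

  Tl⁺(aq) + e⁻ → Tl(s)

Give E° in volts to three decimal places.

-0.340 V

Sequential free energies add, so n₃E°₃ = n₁E°₁ + n₂E°₂.
With n₃ = 3, and the known step contributing 2×(+1.28) V, the unknown satisfies 1·E° = 3×(+0.74) − 2×(+1.28) = -0.340.
E° = -0.340 / 1 = -0.340 V.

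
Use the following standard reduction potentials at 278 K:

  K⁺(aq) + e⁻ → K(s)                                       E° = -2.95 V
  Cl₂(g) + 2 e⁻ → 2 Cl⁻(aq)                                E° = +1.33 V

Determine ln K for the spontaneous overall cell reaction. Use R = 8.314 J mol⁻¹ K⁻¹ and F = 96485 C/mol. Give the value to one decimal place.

357.3

Cathode: Cl₂/Cl⁻; anode: K⁺/K. E°cell = (+1.33) − (-2.95) = +4.28 V, with n = 2.
ΔG° = −nFE° = −RT ln K, so ln K = nFE°/(RT) = (2)(96485)(+4.28) / ((8.314)(278)) = 357.338.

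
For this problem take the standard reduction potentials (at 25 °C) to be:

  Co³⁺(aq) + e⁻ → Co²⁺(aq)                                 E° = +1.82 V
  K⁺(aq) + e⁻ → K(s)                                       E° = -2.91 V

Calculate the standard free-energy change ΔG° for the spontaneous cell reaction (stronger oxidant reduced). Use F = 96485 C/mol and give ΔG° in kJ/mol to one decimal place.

Co³⁺/Co²⁺ (E° = +1.82 V) is the cathode; K⁺/K (E° = -2.91 V) is the anode, so E°cell = +4.73 V.
Balancing electrons gives n = 1 (lcm of 1 and 1).
ΔG° = −nFE° = −(1)(96485)(+4.73) = -456,374 J = -456.4 kJ/mol.

-456.4 kJ/mol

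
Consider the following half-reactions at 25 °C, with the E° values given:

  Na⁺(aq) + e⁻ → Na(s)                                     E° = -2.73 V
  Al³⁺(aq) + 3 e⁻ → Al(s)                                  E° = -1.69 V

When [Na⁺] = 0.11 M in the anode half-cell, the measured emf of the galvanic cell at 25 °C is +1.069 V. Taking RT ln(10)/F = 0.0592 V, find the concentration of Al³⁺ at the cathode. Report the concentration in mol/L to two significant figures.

Al³⁺/Al is the cathode, Na⁺/Na the anode: E°cell = +1.04 V, n = 3.
Overall reaction: Al³⁺(aq) + 3 Na(s) → Al(s) + 3 Na⁺(aq); Q = [Na⁺]^3/[Al³⁺]^1.
From E = E° − (0.0592/n) log Q: log Q = (E° − E)·n/0.0592 = (+1.04 − (+1.069))·3/0.0592 = -1.4696.
So 1·log[Al³⁺] = 3·log(0.11) − log Q = -2.8758 − (-1.4696) = -1.4062; [Al³⁺] = 10^(-1.4062) ≈ 0.039 M.

0.039 M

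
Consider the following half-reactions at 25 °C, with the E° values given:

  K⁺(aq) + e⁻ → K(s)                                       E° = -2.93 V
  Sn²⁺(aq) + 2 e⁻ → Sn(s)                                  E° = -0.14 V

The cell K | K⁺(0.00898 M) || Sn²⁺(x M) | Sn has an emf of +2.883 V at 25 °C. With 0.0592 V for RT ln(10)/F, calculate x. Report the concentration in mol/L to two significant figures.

Sn²⁺/Sn is the cathode, K⁺/K the anode: E°cell = +2.79 V, n = 2.
Overall reaction: Sn²⁺(aq) + 2 K(s) → Sn(s) + 2 K⁺(aq); Q = [K⁺]^2/[Sn²⁺]^1.
From E = E° − (0.0592/n) log Q: log Q = (E° − E)·n/0.0592 = (+2.79 − (+2.883))·2/0.0592 = -3.1419.
So 1·log[Sn²⁺] = 2·log(0.00898) − log Q = -4.0934 − (-3.1419) = -0.9515; [Sn²⁺] = 10^(-0.9515) ≈ 0.11 M.

0.11 M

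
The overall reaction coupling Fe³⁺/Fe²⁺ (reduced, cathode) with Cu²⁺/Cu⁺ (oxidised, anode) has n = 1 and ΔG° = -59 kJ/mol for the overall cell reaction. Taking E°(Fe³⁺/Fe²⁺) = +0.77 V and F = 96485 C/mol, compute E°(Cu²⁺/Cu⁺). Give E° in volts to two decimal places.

E°cell = −ΔG°/(nF) = −(-59×10³)/((1)(96485)) = +0.611 V.
Since Fe³⁺/Fe²⁺ is the cathode and Cu²⁺/Cu⁺ the anode, E°cell = E°(Fe³⁺/Fe²⁺) − E°(Cu²⁺/Cu⁺).
So E°(Cu²⁺/Cu⁺) = E°(Fe³⁺/Fe²⁺) − E°cell = (+0.77) − (+0.611) = +0.16 V.

+0.16 V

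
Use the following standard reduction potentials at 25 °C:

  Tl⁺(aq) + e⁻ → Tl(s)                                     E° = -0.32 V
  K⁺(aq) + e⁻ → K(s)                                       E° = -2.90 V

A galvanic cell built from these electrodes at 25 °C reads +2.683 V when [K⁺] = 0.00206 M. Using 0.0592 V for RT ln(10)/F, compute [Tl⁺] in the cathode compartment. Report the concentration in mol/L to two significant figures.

Tl⁺/Tl is the cathode, K⁺/K the anode: E°cell = +2.58 V, n = 1.
Overall reaction: Tl⁺(aq) + K(s) → Tl(s) + K⁺(aq); Q = [K⁺]^1/[Tl⁺]^1.
From E = E° − (0.0592/n) log Q: log Q = (E° − E)·n/0.0592 = (+2.58 − (+2.683))·1/0.0592 = -1.7399.
So 1·log[Tl⁺] = 1·log(0.00206) − log Q = -2.6861 − (-1.7399) = -0.9462; [Tl⁺] = 10^(-0.9462) ≈ 0.11 M.

0.11 M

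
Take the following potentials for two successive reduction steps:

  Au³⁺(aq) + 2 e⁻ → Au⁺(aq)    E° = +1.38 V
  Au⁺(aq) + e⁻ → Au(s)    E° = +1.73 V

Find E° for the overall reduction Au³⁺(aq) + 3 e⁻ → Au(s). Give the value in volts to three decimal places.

Since ΔG° = −nFE° is additive over sequential reductions, n₃E°₃ = n₁E°₁ + n₂E°₂.
E°₃ = (2×+1.38 + 1×+1.73) / 3 = (+4.490) / 3 = +1.497 V.

+1.497 V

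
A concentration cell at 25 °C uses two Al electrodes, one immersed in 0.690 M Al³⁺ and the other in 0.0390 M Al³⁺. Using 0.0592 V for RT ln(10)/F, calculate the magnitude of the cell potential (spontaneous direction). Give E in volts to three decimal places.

+0.025 V

For a concentration cell E°cell = 0. The 0.690 M side is the cathode (reduction is favoured where [Al³⁺] is higher).
With n = 3, E = −(0.0592/3) log([Al³⁺]ₐₙ/[Al³⁺]꜀ₐₜ) = −(0.0592/3) log(0.039/0.69) = −(0.0592/3)(-1.248) = +0.025 V.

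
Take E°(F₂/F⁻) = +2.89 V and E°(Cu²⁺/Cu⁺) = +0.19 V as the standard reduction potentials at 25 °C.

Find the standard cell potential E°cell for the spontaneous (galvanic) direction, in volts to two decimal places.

+2.70 V

The F₂/F⁻ couple has the higher reduction potential, so it is the cathode; Cu²⁺/Cu⁺ is oxidised at the anode.
E°cell = E°(cathode) − E°(anode) = (+2.89) − (+0.19) = +2.70 V.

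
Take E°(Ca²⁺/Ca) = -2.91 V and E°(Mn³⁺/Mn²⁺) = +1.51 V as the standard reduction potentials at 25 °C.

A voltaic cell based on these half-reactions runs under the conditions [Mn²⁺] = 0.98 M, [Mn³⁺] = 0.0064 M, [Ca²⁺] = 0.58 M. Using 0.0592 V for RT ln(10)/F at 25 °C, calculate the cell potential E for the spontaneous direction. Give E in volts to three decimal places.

Mn³⁺/Mn²⁺ is the cathode (higher E°), Ca²⁺/Ca the anode: E°cell = +1.51 − (-2.91) = +4.42 V, n = 2.
Overall: 2 Mn³⁺(aq) + Ca(s) → 2 Mn²⁺(aq) + Ca²⁺(aq)
Q = [Mn²⁺]^2·[Ca²⁺] / ([Mn³⁺]^2); log Q = 4.134.
E = E° − (0.0592/n) log Q = +4.42 − (0.0592/2)(4.134) = +4.298 V.

+4.298 V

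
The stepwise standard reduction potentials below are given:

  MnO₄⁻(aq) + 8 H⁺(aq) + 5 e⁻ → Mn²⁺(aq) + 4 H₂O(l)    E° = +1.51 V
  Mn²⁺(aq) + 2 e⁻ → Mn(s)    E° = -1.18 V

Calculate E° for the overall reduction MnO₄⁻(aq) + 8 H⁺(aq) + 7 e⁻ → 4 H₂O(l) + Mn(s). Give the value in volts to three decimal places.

+0.741 V

Standard free energies of sequential steps add: ΔG°₃ = ΔG°₁ + ΔG°₂, so n₃E°₃ = n₁E°₁ + n₂E°₂.
E°₃ = (5×+1.51 + 2×-1.18) / 7 = (+5.190) / 7 = +0.741 V.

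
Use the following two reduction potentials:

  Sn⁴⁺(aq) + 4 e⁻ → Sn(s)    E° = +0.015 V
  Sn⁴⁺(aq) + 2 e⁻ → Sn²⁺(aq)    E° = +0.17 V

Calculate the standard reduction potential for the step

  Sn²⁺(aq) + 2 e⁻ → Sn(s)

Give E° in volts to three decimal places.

-0.140 V

Sequential free energies add, so n₃E°₃ = n₁E°₁ + n₂E°₂.
With n₃ = 4, and the known step contributing 2×(+0.17) V, the unknown satisfies 2·E° = 4×(+0.015) − 2×(+0.17) = -0.280.
E° = -0.280 / 2 = -0.140 V.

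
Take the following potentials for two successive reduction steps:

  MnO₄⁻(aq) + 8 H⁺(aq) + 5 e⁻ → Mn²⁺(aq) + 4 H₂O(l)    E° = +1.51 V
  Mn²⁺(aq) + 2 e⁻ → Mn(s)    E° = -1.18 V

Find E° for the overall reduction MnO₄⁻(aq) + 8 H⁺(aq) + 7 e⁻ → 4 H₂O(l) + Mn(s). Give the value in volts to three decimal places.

+0.741 V

Since ΔG° = −nFE° is additive over sequential reductions, n₃E°₃ = n₁E°₁ + n₂E°₂.
E°₃ = (5×+1.51 + 2×-1.18) / 7 = (+5.190) / 7 = +0.741 V.
E° values themselves are not directly additive — weighting by electron count is essential.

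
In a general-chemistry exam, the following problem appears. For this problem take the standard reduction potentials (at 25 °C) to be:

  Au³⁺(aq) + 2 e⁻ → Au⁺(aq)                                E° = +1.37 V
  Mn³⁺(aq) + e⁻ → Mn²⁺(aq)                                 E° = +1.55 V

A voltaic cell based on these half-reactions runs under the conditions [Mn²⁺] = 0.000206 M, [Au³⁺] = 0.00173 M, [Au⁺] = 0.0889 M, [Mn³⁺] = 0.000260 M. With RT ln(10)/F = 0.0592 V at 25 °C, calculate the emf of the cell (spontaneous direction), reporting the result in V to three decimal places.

Mn³⁺/Mn²⁺ is the cathode (higher E°), Au³⁺/Au⁺ the anode: E°cell = +1.55 − (+1.37) = +0.18 V, n = 2.
Overall: 2 Mn³⁺(aq) + Au⁺(aq) → 2 Mn²⁺(aq) + Au³⁺(aq)
Q = [Mn²⁺]^2·[Au³⁺] / ([Mn³⁺]^2·[Au⁺]); log Q = -1.913.
E = E° − (0.0592/n) log Q = +0.18 − (0.0592/2)(-1.913) = +0.237 V.

+0.237 V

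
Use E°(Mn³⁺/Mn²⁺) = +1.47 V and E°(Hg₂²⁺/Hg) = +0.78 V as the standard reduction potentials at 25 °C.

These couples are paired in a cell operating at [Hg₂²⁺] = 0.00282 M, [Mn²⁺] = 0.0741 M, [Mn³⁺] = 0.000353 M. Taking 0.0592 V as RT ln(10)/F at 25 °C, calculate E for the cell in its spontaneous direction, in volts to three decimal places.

+0.628 V

Mn³⁺/Mn²⁺ is the cathode (higher E°), Hg₂²⁺/Hg the anode: E°cell = +1.47 − (+0.78) = +0.69 V, n = 2.
Overall: 2 Mn³⁺(aq) + 2 Hg(l) → 2 Mn²⁺(aq) + Hg₂²⁺(aq)
Q = [Mn²⁺]^2·[Hg₂²⁺] / ([Mn³⁺]^2); log Q = 2.094.
E = E° − (0.0592/n) log Q = +0.69 − (0.0592/2)(2.094) = +0.628 V.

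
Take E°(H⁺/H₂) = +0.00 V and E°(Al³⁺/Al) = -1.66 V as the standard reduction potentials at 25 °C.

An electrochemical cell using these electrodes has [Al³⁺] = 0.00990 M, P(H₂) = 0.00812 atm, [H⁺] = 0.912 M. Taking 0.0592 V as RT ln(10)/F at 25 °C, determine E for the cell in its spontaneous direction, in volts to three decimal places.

H⁺/H₂ is the cathode (higher E°), Al³⁺/Al the anode: E°cell = +0.00 − (-1.66) = +1.66 V, n = 6.
Overall: 6 H⁺(aq) + 2 Al(s) → 3 H₂(g) + 2 Al³⁺(aq)
Q = P(H₂)^3·[Al³⁺]^2 / ([H⁺]^6); log Q = -10.040.
E = E° − (0.0592/n) log Q = +1.66 − (0.0592/6)(-10.040) = +1.759 V.

+1.759 V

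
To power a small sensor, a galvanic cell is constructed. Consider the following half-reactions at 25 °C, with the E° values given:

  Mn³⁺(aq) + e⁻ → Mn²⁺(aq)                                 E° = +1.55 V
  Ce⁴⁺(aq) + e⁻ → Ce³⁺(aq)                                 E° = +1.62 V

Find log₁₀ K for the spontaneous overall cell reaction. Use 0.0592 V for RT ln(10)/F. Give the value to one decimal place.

1.2

Cathode: Ce⁴⁺/Ce³⁺; anode: Mn³⁺/Mn²⁺. E°cell = +0.07 V, n = 1.
log K = nE°cell / 0.0592 = (1)(+0.07) / 0.0592 = 1.2.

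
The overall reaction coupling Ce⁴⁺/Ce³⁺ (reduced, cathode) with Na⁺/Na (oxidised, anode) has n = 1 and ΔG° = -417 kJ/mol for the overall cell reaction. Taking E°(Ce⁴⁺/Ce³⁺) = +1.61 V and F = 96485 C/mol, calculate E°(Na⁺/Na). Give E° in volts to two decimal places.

-2.71 V

E°cell = −ΔG°/(nF) = −(-417×10³)/((1)(96485)) = +4.322 V.
Since Ce⁴⁺/Ce³⁺ is the cathode and Na⁺/Na the anode, E°cell = E°(Ce⁴⁺/Ce³⁺) − E°(Na⁺/Na).
So E°(Na⁺/Na) = E°(Ce⁴⁺/Ce³⁺) − E°cell = (+1.61) − (+4.322) = -2.71 V.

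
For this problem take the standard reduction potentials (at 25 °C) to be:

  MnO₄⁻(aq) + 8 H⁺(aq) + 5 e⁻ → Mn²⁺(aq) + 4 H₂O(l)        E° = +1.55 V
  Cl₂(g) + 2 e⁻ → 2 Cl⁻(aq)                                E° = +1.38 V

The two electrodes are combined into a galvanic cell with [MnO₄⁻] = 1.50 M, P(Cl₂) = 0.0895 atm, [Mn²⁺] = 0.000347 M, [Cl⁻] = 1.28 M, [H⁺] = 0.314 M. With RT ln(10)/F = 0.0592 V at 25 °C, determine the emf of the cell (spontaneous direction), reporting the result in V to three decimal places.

+0.203 V

MnO₄⁻/Mn²⁺ is the cathode (higher E°), Cl₂/Cl⁻ the anode: E°cell = +1.55 − (+1.38) = +0.17 V, n = 10.
Overall: 2 MnO₄⁻(aq) + 16 H⁺(aq) + 10 Cl⁻(aq) → 2 Mn²⁺(aq) + 8 H₂O(l) + 5 Cl₂(g)
Q = [Mn²⁺]^2·P(Cl₂)^5 / ([MnO₄⁻]^2·[H⁺]^16·[Cl⁻]^10); log Q = -5.535.
E = E° − (0.0592/n) log Q = +0.17 − (0.0592/10)(-5.535) = +0.203 V.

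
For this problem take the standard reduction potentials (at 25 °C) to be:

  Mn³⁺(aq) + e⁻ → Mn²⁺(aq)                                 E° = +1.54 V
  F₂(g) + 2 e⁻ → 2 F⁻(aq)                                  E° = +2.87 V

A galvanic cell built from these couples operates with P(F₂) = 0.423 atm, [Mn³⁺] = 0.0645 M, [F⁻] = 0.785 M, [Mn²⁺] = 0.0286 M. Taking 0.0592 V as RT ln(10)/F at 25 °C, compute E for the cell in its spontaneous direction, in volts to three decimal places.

F₂/F⁻ is the cathode (higher E°), Mn³⁺/Mn²⁺ the anode: E°cell = +2.87 − (+1.54) = +1.33 V, n = 2.
Overall: F₂(g) + 2 Mn²⁺(aq) → 2 F⁻(aq) + 2 Mn³⁺(aq)
Q = [F⁻]^2·[Mn³⁺]^2 / (P(F₂)·[Mn²⁺]^2); log Q = 0.870.
E = E° − (0.0592/n) log Q = +1.33 − (0.0592/2)(0.870) = +1.304 V.

+1.304 V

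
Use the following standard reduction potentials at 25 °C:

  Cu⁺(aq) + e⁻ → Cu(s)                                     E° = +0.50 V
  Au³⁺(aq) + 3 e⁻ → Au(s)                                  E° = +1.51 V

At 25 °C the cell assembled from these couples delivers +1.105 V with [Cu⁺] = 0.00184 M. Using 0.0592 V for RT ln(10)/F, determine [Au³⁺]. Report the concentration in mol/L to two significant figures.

Au³⁺/Au is the cathode, Cu⁺/Cu the anode: E°cell = +1.01 V, n = 3.
Overall reaction: Au³⁺(aq) + 3 Cu(s) → Au(s) + 3 Cu⁺(aq); Q = [Cu⁺]^3/[Au³⁺]^1.
From E = E° − (0.0592/n) log Q: log Q = (E° − E)·n/0.0592 = (+1.01 − (+1.105))·3/0.0592 = -4.8142.
So 1·log[Au³⁺] = 3·log(0.00184) − log Q = -8.2055 − (-4.8142) = -3.3913; [Au³⁺] = 10^(-3.3913) ≈ 0.00041 M.

0.00041 M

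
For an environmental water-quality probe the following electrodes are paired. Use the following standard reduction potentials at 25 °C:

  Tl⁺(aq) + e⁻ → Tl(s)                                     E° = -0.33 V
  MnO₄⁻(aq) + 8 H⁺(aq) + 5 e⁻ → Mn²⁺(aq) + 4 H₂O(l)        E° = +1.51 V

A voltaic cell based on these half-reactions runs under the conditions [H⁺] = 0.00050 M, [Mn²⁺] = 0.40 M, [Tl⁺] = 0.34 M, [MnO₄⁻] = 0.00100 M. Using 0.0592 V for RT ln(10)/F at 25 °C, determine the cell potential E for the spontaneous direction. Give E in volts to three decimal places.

MnO₄⁻/Mn²⁺ is the cathode (higher E°), Tl⁺/Tl the anode: E°cell = +1.51 − (-0.33) = +1.84 V, n = 5.
Overall: MnO₄⁻(aq) + 8 H⁺(aq) + 5 Tl(s) → Mn²⁺(aq) + 4 H₂O(l) + 5 Tl⁺(aq)
Q = [Mn²⁺]·[Tl⁺]^5 / ([MnO₄⁻]·[H⁺]^8); log Q = 26.668.
E = E° − (0.0592/n) log Q = +1.84 − (0.0592/5)(26.668) = +1.524 V.

+1.524 V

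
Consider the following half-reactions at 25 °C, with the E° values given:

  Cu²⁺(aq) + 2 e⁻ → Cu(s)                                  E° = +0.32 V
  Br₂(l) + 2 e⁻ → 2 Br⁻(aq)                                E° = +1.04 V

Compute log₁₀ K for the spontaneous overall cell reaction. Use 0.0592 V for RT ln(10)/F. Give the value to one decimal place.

24.3

Cathode: Br₂/Br⁻; anode: Cu²⁺/Cu. E°cell = +0.72 V, n = 2.
log K = nE°cell / 0.0592 = (2)(+0.72) / 0.0592 = 24.3.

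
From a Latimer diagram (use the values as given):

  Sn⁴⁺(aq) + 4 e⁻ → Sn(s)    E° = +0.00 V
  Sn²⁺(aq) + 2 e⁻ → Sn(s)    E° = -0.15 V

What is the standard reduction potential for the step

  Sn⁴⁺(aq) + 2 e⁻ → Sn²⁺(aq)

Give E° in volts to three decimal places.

Sequential free energies add, so n₃E°₃ = n₁E°₁ + n₂E°₂.
With n₃ = 4, and the known step contributing 2×(-0.15) V, the unknown satisfies 2·E° = 4×(+0.00) − 2×(-0.15) = +0.300.
E° = +0.300 / 2 = +0.150 V.

+0.150 V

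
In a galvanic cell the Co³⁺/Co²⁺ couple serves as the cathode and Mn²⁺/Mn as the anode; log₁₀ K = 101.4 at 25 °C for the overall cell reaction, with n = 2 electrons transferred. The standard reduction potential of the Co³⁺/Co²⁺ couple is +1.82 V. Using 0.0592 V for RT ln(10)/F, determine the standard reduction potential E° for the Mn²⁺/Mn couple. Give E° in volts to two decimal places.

E°cell = (0.0592/n)·log K = (0.0592/2)(101.4) = +3.001 V.
Since Co³⁺/Co²⁺ is the cathode and Mn²⁺/Mn the anode, E°cell = E°(Co³⁺/Co²⁺) − E°(Mn²⁺/Mn).
So E°(Mn²⁺/Mn) = E°(Co³⁺/Co²⁺) − E°cell = (+1.82) − (+3.001) = -1.18 V.

-1.18 V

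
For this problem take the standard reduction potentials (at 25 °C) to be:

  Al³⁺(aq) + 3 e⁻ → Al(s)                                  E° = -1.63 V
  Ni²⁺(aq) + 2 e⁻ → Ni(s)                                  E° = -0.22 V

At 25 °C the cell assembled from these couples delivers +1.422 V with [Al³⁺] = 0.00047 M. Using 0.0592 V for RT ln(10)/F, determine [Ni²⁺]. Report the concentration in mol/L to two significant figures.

Ni²⁺/Ni is the cathode, Al³⁺/Al the anode: E°cell = +1.41 V, n = 6.
Overall reaction: 3 Ni²⁺(aq) + 2 Al(s) → 3 Ni(s) + 2 Al³⁺(aq); Q = [Al³⁺]^2/[Ni²⁺]^3.
From E = E° − (0.0592/n) log Q: log Q = (E° − E)·n/0.0592 = (+1.41 − (+1.422))·6/0.0592 = -1.2162.
So 3·log[Ni²⁺] = 2·log(0.00047) − log Q = -6.6558 − (-1.2162) = -5.4396; log[Ni²⁺] = -5.4396 / 3 = -1.8132; [Ni²⁺] = 10^(-1.8132) ≈ 0.015 M.

0.015 M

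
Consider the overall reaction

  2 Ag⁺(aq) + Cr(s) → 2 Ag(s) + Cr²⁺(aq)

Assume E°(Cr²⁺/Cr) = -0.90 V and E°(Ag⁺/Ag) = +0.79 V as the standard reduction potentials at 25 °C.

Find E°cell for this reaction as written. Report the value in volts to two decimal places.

+1.69 V

The Ag⁺/Ag couple has the higher reduction potential, so it is the cathode; Cr²⁺/Cr is oxidised at the anode.
E°cell = E°(cathode) − E°(anode) = (+0.79) − (-0.90) = +1.69 V.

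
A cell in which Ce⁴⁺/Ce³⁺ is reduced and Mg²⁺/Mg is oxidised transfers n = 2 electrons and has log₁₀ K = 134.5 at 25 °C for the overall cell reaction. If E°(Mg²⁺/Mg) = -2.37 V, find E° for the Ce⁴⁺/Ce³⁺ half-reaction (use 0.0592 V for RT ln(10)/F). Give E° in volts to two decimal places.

+1.61 V

E°cell = (0.0592/n)·log K = (0.0592/2)(134.5) = +3.981 V.
Since Ce⁴⁺/Ce³⁺ is the cathode and Mg²⁺/Mg the anode, E°cell = E°(Ce⁴⁺/Ce³⁺) − E°(Mg²⁺/Mg).
So E°(Ce⁴⁺/Ce³⁺) = E°cell + E°(Mg²⁺/Mg) = +3.981 + (-2.37) = +1.61 V.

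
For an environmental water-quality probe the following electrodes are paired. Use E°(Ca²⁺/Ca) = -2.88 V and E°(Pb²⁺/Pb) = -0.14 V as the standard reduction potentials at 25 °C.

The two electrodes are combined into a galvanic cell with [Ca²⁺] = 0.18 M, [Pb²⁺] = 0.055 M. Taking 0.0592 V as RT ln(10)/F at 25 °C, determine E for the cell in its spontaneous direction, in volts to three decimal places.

+2.725 V

Pb²⁺/Pb is the cathode (higher E°), Ca²⁺/Ca the anode: E°cell = -0.14 − (-2.88) = +2.74 V, n = 2.
Overall: Pb²⁺(aq) + Ca(s) → Pb(s) + Ca²⁺(aq)
Q = [Ca²⁺] / ([Pb²⁺]); log Q = 0.515.
E = E° − (0.0592/n) log Q = +2.74 − (0.0592/2)(0.515) = +2.725 V.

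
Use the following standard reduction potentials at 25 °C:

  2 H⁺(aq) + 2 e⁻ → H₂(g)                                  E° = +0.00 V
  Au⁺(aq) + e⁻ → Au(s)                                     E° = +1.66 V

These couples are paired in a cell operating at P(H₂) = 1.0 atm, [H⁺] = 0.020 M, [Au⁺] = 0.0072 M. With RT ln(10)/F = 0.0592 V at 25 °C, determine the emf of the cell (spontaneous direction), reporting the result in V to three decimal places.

Au⁺/Au is the cathode (higher E°), H⁺/H₂ the anode: E°cell = +1.66 − (+0.00) = +1.66 V, n = 2.
Overall: 2 Au⁺(aq) + H₂(g) → 2 Au(s) + 2 H⁺(aq)
Q = [H⁺]^2 / ([Au⁺]^2·P(H₂)); log Q = 0.887.
E = E° − (0.0592/n) log Q = +1.66 − (0.0592/2)(0.887) = +1.634 V.

+1.634 V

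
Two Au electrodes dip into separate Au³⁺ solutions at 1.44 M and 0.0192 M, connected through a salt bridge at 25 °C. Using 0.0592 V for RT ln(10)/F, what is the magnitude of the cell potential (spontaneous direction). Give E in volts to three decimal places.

+0.037 V

For a concentration cell E°cell = 0. The 1.44 M side is the cathode (reduction is favoured where [Au³⁺] is higher).
With n = 3, E = −(0.0592/3) log([Au³⁺]ₐₙ/[Au³⁺]꜀ₐₜ) = −(0.0592/3) log(0.0192/1.44) = −(0.0592/3)(-1.875) = +0.037 V.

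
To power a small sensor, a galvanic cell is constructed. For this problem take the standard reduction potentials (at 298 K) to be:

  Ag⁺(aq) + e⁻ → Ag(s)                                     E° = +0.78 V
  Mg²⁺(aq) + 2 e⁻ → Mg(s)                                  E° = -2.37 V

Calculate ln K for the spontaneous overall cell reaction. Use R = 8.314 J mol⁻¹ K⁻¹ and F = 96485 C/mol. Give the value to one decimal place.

Cathode: Ag⁺/Ag; anode: Mg²⁺/Mg. E°cell = (+0.78) − (-2.37) = +3.15 V, with n = 2.
ΔG° = −nFE° = −RT ln K, so ln K = nFE°/(RT) = (2)(96485)(+3.15) / ((8.314)(298)) = 245.343.

245.3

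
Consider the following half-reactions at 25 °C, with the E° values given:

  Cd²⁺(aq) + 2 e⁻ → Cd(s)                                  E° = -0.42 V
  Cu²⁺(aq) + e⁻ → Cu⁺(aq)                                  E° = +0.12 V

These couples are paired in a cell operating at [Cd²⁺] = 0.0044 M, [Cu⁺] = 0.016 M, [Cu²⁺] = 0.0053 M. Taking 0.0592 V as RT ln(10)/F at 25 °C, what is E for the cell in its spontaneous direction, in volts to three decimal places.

+0.581 V

Cu²⁺/Cu⁺ is the cathode (higher E°), Cd²⁺/Cd the anode: E°cell = +0.12 − (-0.42) = +0.54 V, n = 2.
Overall: 2 Cu²⁺(aq) + Cd(s) → 2 Cu⁺(aq) + Cd²⁺(aq)
Q = [Cu⁺]^2·[Cd²⁺] / ([Cu²⁺]^2); log Q = -1.397.
E = E° − (0.0592/n) log Q = +0.54 − (0.0592/2)(-1.397) = +0.581 V.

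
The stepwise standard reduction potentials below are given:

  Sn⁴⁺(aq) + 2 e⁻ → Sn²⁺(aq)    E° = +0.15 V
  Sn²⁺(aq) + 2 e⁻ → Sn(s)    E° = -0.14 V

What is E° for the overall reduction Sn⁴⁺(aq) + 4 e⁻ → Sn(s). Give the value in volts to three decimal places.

+0.005 V

Adding the free-energy changes (−nFE°) of the two steps gives −n₃FE°₃ = −n₁FE°₁ − n₂FE°₂.
E°₃ = (2×+0.15 + 2×-0.14) / 4 = (+0.020) / 4 = +0.005 V.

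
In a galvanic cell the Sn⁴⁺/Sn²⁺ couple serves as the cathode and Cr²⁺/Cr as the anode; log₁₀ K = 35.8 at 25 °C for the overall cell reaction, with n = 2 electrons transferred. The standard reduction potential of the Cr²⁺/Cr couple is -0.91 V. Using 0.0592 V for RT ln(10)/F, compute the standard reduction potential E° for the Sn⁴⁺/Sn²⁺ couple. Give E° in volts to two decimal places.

+0.15 V

E°cell = (0.0592/n)·log K = (0.0592/2)(35.8) = +1.060 V.
Since Sn⁴⁺/Sn²⁺ is the cathode and Cr²⁺/Cr the anode, E°cell = E°(Sn⁴⁺/Sn²⁺) − E°(Cr²⁺/Cr).
So E°(Sn⁴⁺/Sn²⁺) = E°cell + E°(Cr²⁺/Cr) = +1.060 + (-0.91) = +0.15 V.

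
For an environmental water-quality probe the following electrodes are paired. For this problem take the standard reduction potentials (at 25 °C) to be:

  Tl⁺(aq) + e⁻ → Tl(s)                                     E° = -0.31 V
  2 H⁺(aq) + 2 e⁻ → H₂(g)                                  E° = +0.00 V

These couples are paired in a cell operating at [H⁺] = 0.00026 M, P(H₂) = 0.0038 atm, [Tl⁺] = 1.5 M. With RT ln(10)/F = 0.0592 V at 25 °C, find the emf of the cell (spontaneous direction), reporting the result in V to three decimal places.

+0.159 V

H⁺/H₂ is the cathode (higher E°), Tl⁺/Tl the anode: E°cell = +0.00 − (-0.31) = +0.31 V, n = 2.
Overall: 2 H⁺(aq) + 2 Tl(s) → H₂(g) + 2 Tl⁺(aq)
Q = P(H₂)·[Tl⁺]^2 / ([H⁺]^2); log Q = 5.102.
E = E° − (0.0592/n) log Q = +0.31 − (0.0592/2)(5.102) = +0.159 V.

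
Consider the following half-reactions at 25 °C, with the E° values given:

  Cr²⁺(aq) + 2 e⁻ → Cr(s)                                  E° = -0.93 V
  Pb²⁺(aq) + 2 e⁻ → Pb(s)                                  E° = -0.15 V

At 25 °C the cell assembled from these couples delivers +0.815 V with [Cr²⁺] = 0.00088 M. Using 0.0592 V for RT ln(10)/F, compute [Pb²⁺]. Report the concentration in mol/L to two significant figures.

0.013 M

Pb²⁺/Pb is the cathode, Cr²⁺/Cr the anode: E°cell = +0.78 V, n = 2.
Overall reaction: Pb²⁺(aq) + Cr(s) → Pb(s) + Cr²⁺(aq); Q = [Cr²⁺]^1/[Pb²⁺]^1.
From E = E° − (0.0592/n) log Q: log Q = (E° − E)·n/0.0592 = (+0.78 − (+0.815))·2/0.0592 = -1.1824.
So 1·log[Pb²⁺] = 1·log(0.00088) − log Q = -3.0555 − (-1.1824) = -1.8731; [Pb²⁺] = 10^(-1.8731) ≈ 0.013 M.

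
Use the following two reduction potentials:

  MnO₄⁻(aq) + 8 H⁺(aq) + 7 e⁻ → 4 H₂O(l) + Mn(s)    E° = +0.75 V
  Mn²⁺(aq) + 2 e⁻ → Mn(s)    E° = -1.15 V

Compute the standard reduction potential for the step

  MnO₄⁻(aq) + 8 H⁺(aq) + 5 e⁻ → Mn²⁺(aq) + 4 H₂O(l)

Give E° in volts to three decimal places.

Sequential free energies add, so n₃E°₃ = n₁E°₁ + n₂E°₂.
With n₃ = 7, and the known step contributing 2×(-1.15) V, the unknown satisfies 5·E° = 7×(+0.75) − 2×(-1.15) = +7.550.
E° = +7.550 / 5 = +1.510 V.

+1.510 V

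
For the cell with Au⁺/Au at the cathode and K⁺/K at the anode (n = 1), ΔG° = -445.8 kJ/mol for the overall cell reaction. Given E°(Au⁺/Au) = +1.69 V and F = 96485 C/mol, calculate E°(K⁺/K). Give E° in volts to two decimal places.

-2.93 V

E°cell = −ΔG°/(nF) = −(-445.8×10³)/((1)(96485)) = +4.620 V.
Since Au⁺/Au is the cathode and K⁺/K the anode, E°cell = E°(Au⁺/Au) − E°(K⁺/K).
So E°(K⁺/K) = E°(Au⁺/Au) − E°cell = (+1.69) − (+4.620) = -2.93 V.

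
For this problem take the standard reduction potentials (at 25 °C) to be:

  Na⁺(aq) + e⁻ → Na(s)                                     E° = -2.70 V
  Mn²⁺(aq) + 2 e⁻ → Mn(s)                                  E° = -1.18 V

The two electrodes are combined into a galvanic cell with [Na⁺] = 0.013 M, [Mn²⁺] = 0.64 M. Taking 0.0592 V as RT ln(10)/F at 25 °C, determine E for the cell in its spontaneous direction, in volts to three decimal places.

Mn²⁺/Mn is the cathode (higher E°), Na⁺/Na the anode: E°cell = -1.18 − (-2.70) = +1.52 V, n = 2.
Overall: Mn²⁺(aq) + 2 Na(s) → Mn(s) + 2 Na⁺(aq)
Q = [Na⁺]^2 / ([Mn²⁺]); log Q = -3.578.
E = E° − (0.0592/n) log Q = +1.52 − (0.0592/2)(-3.578) = +1.626 V.

+1.626 V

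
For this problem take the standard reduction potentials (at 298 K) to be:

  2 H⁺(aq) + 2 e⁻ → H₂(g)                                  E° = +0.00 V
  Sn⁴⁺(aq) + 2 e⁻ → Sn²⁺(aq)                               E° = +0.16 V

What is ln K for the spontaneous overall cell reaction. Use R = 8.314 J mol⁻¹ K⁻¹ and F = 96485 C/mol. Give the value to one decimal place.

12.5

Cathode: Sn⁴⁺/Sn²⁺; anode: H⁺/H₂. E°cell = (+0.16) − (+0.00) = +0.16 V, with n = 2.
ΔG° = −nFE° = −RT ln K, so ln K = nFE°/(RT) = (2)(96485)(+0.16) / ((8.314)(298)) = 12.462.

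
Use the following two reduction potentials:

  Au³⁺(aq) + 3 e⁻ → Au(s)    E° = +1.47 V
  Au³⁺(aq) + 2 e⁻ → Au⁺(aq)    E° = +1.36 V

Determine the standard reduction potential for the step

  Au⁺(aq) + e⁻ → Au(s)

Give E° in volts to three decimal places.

+1.690 V

Sequential free energies add, so n₃E°₃ = n₁E°₁ + n₂E°₂.
With n₃ = 3, and the known step contributing 2×(+1.36) V, the unknown satisfies 1·E° = 3×(+1.47) − 2×(+1.36) = +1.690.
E° = +1.690 / 1 = +1.690 V.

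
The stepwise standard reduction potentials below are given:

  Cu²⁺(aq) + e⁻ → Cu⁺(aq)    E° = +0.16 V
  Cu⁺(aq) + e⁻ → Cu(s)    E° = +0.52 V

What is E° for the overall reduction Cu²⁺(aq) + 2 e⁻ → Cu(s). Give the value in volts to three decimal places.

+0.340 V

Since ΔG° = −nFE° is additive over sequential reductions, n₃E°₃ = n₁E°₁ + n₂E°₂.
E°₃ = (1×+0.16 + 1×+0.52) / 2 = (+0.680) / 2 = +0.340 V.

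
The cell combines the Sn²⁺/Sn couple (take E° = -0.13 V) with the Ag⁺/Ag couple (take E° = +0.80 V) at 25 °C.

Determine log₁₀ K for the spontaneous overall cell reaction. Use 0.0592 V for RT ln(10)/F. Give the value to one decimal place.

Cathode: Ag⁺/Ag; anode: Sn²⁺/Sn. E°cell = +0.93 V, n = 2.
log K = nE°cell / 0.0592 = (2)(+0.93) / 0.0592 = 31.4.

31.4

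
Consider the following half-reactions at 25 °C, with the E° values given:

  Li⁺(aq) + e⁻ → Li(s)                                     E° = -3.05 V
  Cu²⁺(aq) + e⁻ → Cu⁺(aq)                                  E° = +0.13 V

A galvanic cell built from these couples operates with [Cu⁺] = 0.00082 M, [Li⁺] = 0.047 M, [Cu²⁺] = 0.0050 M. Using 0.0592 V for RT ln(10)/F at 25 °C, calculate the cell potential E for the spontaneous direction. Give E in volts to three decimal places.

Cu²⁺/Cu⁺ is the cathode (higher E°), Li⁺/Li the anode: E°cell = +0.13 − (-3.05) = +3.18 V, n = 1.
Overall: Cu²⁺(aq) + Li(s) → Cu⁺(aq) + Li⁺(aq)
Q = [Cu⁺]·[Li⁺] / ([Cu²⁺]); log Q = -2.113.
E = E° − (0.0592/n) log Q = +3.18 − (0.0592/1)(-2.113) = +3.305 V.

+3.305 V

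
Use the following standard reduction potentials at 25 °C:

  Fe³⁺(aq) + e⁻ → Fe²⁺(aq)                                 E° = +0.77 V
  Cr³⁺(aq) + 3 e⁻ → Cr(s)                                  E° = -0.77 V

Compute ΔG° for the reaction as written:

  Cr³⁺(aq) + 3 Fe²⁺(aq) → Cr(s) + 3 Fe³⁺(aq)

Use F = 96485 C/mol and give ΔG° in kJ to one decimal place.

As written, Cr³⁺/Cr is reduced (cathode) and Fe³⁺/Fe²⁺ is oxidised (anode), so E°cell = (-0.77) − (+0.77) = -1.54 V.
Balancing electrons gives n = 3.
ΔG° = −nFE° = −(3)(96485)(-1.54) = 445,761 J = +445.8 kJ.

+445.8 kJ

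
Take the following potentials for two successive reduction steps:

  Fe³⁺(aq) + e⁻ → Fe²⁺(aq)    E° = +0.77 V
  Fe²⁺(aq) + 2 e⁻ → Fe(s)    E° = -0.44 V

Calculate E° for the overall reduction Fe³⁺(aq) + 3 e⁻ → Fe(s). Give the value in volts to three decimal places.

-0.037 V

Standard free energies of sequential steps add: ΔG°₃ = ΔG°₁ + ΔG°₂, so n₃E°₃ = n₁E°₁ + n₂E°₂.
E°₃ = (1×+0.77 + 2×-0.44) / 3 = (-0.110) / 3 = -0.037 V.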